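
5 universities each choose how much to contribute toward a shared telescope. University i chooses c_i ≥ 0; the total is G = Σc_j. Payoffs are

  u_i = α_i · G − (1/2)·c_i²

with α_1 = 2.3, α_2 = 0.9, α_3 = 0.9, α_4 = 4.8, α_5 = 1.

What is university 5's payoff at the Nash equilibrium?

University i's FOC: ∂u_i/∂c_i = α_i − c_i = 0, so c_i* = α_i.
NE contributions = (2.3, 0.9, 0.9, 4.8, 1); G = 9.9.
u_5 = α_5·G − ½·(c_5)² = 1·9.9 − ½·1² = 9.4.

9.4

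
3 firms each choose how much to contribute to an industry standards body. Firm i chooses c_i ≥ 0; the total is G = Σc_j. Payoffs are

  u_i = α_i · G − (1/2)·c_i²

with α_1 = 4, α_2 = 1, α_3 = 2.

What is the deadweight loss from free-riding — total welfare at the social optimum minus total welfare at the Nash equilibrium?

35

Firm i's FOC: ∂u_i/∂c_i = α_i − c_i = 0, so c_i* = α_i.
NE contributions = (4, 1, 2); G = 7.
W^NE = (Σα)·G − ½Σα_i² = 7² − ½·21 = 38.5.
Planner sets c_i = Σα_j = 7 for every i, so G^SO = 3·7 = 21.
W^SO = (Σα)·G^SO − ½·3·(Σα)² = (3/2)·7² = 73.5.
Deadweight loss = W^SO − W^NE = 35.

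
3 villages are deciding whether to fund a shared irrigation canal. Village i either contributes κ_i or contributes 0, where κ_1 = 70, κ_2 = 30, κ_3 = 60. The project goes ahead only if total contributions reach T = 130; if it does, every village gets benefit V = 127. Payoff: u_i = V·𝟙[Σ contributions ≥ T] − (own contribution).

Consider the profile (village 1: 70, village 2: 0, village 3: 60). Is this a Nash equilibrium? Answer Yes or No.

Total = 130 ≥ 130: provided.
Village 1 (pledges 70, payoff 57): dropping to 0 → total 60, payoff 0. No gain.
Village 2 (pledges 0, payoff 127): pledging 30 → total 160, payoff 97. No gain.
Village 3 (pledges 60, payoff 67): dropping to 0 → total 70, payoff 0. No gain.

Yes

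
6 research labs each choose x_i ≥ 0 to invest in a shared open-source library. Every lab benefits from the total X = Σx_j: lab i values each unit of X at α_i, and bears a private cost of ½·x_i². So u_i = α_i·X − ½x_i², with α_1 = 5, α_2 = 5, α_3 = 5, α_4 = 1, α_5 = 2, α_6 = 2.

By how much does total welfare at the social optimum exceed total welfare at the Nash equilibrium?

Lab i's FOC: ∂u_i/∂x_i = α_i − x_i = 0, so x_i* = α_i.
NE contributions = (5, 5, 5, 1, 2, 2); X = 20.
W^NE = (Σα)·X − ½Σα_i² = 20² − ½·84 = 358.
Planner sets x_i = Σα_j = 20 for every i, so X^SO = 6·20 = 120.
W^SO = (Σα)·X^SO − ½·6·(Σα)² = (6/2)·20² = 1200.
Deadweight loss = W^SO − W^NE = 842.

842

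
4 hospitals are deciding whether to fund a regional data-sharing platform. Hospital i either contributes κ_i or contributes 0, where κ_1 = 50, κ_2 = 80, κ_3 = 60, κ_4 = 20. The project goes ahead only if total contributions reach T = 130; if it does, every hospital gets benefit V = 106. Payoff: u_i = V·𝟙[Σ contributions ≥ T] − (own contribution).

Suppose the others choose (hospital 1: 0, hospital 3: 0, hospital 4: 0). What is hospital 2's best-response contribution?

Others' total = 0. Even contributing 80 gives 80 < 130: no benefit either way.
Best response: 0.

0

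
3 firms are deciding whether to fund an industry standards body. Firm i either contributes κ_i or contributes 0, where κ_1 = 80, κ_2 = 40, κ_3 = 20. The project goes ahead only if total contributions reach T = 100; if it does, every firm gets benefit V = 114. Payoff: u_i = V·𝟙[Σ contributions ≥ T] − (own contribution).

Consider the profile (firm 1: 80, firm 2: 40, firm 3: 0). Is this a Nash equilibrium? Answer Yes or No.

Total = 120 ≥ 100: provided.
Firm 1 (pledges 80, payoff 34): dropping to 0 → total 40, payoff 0. No gain.
Firm 2 (pledges 40, payoff 74): dropping to 0 → total 80, payoff 0. No gain.
Firm 3 (pledges 0, payoff 114): pledging 20 → total 140, payoff 94. No gain.

Yes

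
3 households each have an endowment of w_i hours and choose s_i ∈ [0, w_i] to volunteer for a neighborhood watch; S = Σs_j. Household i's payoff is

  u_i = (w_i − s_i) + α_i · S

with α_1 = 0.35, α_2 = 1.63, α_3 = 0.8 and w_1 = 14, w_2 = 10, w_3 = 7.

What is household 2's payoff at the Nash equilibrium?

16.3

∂u_i/∂s_i = α_i − 1, so household i contributes w_i if α_i > 1, else 0.
α_i > 1 for i ∈ {2}; NE contributions (0, 10, 0), S = 10.
u_2 = (10 − 10) + 1.63·10 = 16.3.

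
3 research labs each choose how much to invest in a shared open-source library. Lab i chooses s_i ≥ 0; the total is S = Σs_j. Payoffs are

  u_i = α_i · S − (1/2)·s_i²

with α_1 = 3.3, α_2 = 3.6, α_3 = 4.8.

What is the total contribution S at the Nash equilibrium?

11.7

Lab i's FOC: ∂u_i/∂s_i = α_i − s_i = 0, so s_i* = α_i.
NE contributions = (3.3, 3.6, 4.8); S = 11.7.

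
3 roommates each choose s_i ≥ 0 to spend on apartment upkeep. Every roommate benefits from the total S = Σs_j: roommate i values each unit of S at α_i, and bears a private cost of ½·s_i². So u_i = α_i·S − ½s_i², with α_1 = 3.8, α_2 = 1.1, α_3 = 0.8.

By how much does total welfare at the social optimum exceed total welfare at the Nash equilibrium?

24.39

Roommate i's FOC: ∂u_i/∂s_i = α_i − s_i = 0, so s_i* = α_i.
NE contributions = (3.8, 1.1, 0.8); S = 5.7.
W^NE = (Σα)·S − ½Σα_i² = 5.7² − ½·16.29 = 24.345.
Planner sets s_i = Σα_j = 5.7 for every i, so S^SO = 3·5.7 = 17.1.
W^SO = (Σα)·S^SO − ½·3·(Σα)² = (3/2)·5.7² = 48.735.
Deadweight loss = W^SO − W^NE = 24.39.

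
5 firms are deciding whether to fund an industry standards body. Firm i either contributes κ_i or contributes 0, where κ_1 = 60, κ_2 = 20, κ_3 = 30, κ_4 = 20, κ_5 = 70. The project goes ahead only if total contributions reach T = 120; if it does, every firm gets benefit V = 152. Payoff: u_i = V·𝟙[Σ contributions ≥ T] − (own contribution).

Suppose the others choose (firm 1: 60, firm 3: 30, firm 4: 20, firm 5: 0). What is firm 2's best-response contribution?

Others' total = 110. Contributing 20 brings total to 130 ≥ 120: gain V − κ_2 = 132.
Best response: 20.

20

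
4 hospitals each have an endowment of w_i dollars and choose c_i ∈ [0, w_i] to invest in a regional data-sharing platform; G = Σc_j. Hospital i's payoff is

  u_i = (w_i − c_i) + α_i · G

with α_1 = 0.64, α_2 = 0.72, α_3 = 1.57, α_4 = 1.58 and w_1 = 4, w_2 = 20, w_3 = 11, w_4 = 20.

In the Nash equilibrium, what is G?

∂u_i/∂c_i = α_i − 1, so hospital i contributes w_i if α_i > 1, else 0.
α_i > 1 for i ∈ {3, 4}; NE contributions (0, 0, 11, 20), G = 31.

31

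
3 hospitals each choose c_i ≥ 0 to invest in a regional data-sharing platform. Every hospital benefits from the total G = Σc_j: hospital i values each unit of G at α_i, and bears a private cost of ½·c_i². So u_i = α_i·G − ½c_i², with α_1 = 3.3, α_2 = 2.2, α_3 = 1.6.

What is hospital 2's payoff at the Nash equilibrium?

13.2

Hospital i's FOC: ∂u_i/∂c_i = α_i − c_i = 0, so c_i* = α_i.
NE contributions = (3.3, 2.2, 1.6); G = 7.1.
u_2 = α_2·G − ½·(c_2)² = 2.2·7.1 − ½·2.2² = 13.2.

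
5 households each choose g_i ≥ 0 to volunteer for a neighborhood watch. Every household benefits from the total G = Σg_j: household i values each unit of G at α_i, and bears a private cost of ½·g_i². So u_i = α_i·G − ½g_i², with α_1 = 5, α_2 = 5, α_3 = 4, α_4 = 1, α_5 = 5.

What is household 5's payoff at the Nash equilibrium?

Household i's FOC: ∂u_i/∂g_i = α_i − g_i = 0, so g_i* = α_i.
NE contributions = (5, 5, 4, 1, 5); G = 20.
u_5 = α_5·G − ½·(g_5)² = 5·20 − ½·5² = 87.5.

87.5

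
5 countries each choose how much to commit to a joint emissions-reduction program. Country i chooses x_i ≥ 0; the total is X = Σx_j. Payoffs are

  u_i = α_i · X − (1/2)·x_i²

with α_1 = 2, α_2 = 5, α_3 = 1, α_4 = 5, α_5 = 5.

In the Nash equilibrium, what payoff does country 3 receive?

17.5

Country i's FOC: ∂u_i/∂x_i = α_i − x_i = 0, so x_i* = α_i.
NE contributions = (2, 5, 1, 5, 5); X = 18.
u_3 = α_3·X − ½·(x_3)² = 1·18 − ½·1² = 17.5.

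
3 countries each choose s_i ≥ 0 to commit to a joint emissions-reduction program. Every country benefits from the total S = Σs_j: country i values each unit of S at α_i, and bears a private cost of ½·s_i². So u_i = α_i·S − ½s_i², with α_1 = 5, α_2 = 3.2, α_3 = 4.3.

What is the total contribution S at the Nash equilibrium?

12.5

Country i's FOC: ∂u_i/∂s_i = α_i − s_i = 0, so s_i* = α_i.
NE contributions = (5, 3.2, 4.3); S = 12.5.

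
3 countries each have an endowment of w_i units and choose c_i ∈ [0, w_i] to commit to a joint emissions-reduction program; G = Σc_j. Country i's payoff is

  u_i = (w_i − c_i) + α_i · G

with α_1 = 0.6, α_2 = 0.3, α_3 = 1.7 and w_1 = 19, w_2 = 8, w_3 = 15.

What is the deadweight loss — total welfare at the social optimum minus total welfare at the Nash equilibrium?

43.2

∂u_i/∂c_i = α_i − 1, so country i contributes w_i if α_i > 1, else 0.
α_i > 1 for i ∈ {3}; NE contributions (0, 0, 15), G = 15.
W^NE = Σw_i − G^NE + (Σα_i)·G^NE = 42 + 1.6·15 = 66.
Planner: ∂(Σu_j)/∂c_i = Σα_j − 1 = 1.6 > 0, so everyone contributes w_i; G^SO = 42, W^SO = 42 + 1.6·42 = 109.2.
Deadweight loss = 43.2.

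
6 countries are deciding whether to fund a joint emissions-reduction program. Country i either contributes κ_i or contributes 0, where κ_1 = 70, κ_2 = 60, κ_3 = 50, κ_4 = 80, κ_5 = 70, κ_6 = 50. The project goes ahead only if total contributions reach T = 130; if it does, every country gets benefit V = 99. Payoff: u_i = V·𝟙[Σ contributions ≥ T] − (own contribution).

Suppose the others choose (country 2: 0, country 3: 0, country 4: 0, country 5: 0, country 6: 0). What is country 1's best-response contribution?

0

Others' total = 0. Even contributing 70 gives 70 < 130: no benefit either way.
Best response: 0.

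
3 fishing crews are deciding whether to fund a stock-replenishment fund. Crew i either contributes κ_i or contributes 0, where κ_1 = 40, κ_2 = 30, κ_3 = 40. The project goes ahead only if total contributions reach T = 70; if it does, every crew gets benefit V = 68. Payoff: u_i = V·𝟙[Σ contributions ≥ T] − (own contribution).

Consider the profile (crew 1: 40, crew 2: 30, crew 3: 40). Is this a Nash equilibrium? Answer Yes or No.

Total = 110 ≥ 70: provided.
Crew 1 (pledges 40, payoff 28): dropping to 0 → total 70, payoff 68. Profitable deviation.

No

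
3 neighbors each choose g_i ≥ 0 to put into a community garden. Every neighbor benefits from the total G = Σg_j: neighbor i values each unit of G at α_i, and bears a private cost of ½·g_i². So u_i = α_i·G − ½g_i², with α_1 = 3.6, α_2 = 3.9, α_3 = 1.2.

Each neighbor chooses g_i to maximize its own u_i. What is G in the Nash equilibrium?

Neighbor i's FOC: ∂u_i/∂g_i = α_i − g_i = 0, so g_i* = α_i.
NE contributions = (3.6, 3.9, 1.2); G = 8.7.

8.7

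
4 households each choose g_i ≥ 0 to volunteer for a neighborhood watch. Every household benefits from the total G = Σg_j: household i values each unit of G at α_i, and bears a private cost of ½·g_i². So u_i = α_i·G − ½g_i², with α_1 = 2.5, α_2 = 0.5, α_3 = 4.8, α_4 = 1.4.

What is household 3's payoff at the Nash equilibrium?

Household i's FOC: ∂u_i/∂g_i = α_i − g_i = 0, so g_i* = α_i.
NE contributions = (2.5, 0.5, 4.8, 1.4); G = 9.2.
u_3 = α_3·G − ½·(g_3)² = 4.8·9.2 − ½·4.8² = 32.64.

32.64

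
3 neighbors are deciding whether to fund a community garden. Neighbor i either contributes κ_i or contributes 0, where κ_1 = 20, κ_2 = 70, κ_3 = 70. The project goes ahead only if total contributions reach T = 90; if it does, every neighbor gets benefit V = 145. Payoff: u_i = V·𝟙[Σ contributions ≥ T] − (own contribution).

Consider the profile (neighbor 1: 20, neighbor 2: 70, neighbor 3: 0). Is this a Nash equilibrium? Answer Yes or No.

Total = 90 ≥ 90: provided.
Neighbor 1 (pledges 20, payoff 125): dropping to 0 → total 70, payoff 0. No gain.
Neighbor 2 (pledges 70, payoff 75): dropping to 0 → total 20, payoff 0. No gain.
Neighbor 3 (pledges 0, payoff 145): pledging 70 → total 160, payoff 75. No gain.

Yes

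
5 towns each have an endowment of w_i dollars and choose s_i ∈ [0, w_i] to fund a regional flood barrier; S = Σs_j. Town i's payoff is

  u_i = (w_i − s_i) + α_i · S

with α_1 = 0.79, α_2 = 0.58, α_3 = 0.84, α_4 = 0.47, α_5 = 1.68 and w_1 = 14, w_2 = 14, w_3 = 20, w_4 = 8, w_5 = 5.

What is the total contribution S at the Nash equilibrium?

5

∂u_i/∂s_i = α_i − 1, so town i contributes w_i if α_i > 1, else 0.
α_i > 1 for i ∈ {5}; NE contributions (0, 0, 0, 0, 5), S = 5.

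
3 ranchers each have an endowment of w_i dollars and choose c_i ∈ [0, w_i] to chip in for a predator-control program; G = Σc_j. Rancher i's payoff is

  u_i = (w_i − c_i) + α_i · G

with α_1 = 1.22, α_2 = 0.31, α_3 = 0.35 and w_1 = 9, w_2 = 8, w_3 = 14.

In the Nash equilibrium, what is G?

∂u_i/∂c_i = α_i − 1, so rancher i contributes w_i if α_i > 1, else 0.
α_i > 1 for i ∈ {1}; NE contributions (9, 0, 0), G = 9.

9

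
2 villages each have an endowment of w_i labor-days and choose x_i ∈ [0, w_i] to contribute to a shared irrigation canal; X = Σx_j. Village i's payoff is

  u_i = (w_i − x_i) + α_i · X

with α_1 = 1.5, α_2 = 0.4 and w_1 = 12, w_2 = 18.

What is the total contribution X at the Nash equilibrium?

12

∂u_i/∂x_i = α_i − 1, so village i contributes w_i if α_i > 1, else 0.
α_i > 1 for i ∈ {1}; NE contributions (12, 0), X = 12.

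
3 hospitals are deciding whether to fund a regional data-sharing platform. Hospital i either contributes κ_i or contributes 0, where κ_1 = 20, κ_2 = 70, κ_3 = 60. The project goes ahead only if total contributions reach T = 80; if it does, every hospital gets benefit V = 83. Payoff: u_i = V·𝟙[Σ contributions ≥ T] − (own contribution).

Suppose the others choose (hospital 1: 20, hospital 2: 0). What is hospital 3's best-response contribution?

Others' total = 20. Contributing 60 brings total to 80 ≥ 80: gain V − κ_3 = 23.
Best response: 60.

60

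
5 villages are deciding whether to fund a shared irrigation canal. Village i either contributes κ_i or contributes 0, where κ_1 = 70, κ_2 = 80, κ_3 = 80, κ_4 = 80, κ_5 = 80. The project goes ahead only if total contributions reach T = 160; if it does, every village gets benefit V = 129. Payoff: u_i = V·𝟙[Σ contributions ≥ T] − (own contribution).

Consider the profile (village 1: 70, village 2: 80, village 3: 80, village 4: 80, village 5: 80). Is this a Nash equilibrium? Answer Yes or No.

Total = 390 ≥ 160: provided.
Village 1 (pledges 70, payoff 59): dropping to 0 → total 320, payoff 129. Profitable deviation.

No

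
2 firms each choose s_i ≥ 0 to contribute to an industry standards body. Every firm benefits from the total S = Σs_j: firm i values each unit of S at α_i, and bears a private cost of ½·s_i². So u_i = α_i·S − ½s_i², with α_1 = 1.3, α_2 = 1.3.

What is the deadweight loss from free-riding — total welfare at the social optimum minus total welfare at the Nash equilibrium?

1.69

Firm i's FOC: ∂u_i/∂s_i = α_i − s_i = 0, so s_i* = α_i.
NE contributions = (1.3, 1.3); S = 2.6.
W^NE = (Σα)·S − ½Σα_i² = 2.6² − ½·3.38 = 5.07.
Planner sets s_i = Σα_j = 2.6 for every i, so S^SO = 2·2.6 = 5.2.
W^SO = (Σα)·S^SO − ½·2·(Σα)² = (2/2)·2.6² = 6.76.
Deadweight loss = W^SO − W^NE = 1.69.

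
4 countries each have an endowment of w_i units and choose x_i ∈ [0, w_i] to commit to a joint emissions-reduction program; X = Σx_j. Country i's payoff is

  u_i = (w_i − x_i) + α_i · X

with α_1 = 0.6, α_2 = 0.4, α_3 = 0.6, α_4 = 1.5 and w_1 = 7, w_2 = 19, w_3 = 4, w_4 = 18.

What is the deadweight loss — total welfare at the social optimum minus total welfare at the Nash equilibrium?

∂u_i/∂x_i = α_i − 1, so country i contributes w_i if α_i > 1, else 0.
α_i > 1 for i ∈ {4}; NE contributions (0, 0, 0, 18), X = 18.
W^NE = Σw_i − X^NE + (Σα_i)·X^NE = 48 + 2.1·18 = 85.8.
Planner: ∂(Σu_j)/∂x_i = Σα_j − 1 = 2.1 > 0, so everyone contributes w_i; X^SO = 48, W^SO = 48 + 2.1·48 = 148.8.
Deadweight loss = 63.

63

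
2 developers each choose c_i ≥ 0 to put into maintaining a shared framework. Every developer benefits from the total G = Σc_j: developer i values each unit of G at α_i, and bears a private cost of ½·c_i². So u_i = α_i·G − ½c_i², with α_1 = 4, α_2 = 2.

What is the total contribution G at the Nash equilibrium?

6

Developer i's FOC: ∂u_i/∂c_i = α_i − c_i = 0, so c_i* = α_i.
NE contributions = (4, 2); G = 6.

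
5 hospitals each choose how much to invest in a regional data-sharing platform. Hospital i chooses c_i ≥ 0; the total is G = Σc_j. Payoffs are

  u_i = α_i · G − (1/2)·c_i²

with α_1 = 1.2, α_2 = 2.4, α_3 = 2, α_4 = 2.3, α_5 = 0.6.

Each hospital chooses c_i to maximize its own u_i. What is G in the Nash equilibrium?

8.5

Hospital i's FOC: ∂u_i/∂c_i = α_i − c_i = 0, so c_i* = α_i.
NE contributions = (1.2, 2.4, 2, 2.3, 0.6); G = 8.5.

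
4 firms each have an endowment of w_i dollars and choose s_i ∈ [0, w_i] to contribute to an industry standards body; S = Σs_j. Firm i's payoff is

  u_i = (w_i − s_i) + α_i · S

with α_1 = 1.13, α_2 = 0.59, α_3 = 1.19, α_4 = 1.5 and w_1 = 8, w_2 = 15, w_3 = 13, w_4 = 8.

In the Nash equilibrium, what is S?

29

∂u_i/∂s_i = α_i − 1, so firm i contributes w_i if α_i > 1, else 0.
α_i > 1 for i ∈ {1, 3, 4}; NE contributions (8, 0, 13, 8), S = 29.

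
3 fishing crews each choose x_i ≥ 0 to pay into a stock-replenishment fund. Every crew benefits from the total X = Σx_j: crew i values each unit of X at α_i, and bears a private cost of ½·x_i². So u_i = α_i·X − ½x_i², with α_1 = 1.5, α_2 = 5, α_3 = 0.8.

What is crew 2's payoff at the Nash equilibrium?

24

Crew i's FOC: ∂u_i/∂x_i = α_i − x_i = 0, so x_i* = α_i.
NE contributions = (1.5, 5, 0.8); X = 7.3.
u_2 = α_2·X − ½·(x_2)² = 5·7.3 − ½·5² = 24.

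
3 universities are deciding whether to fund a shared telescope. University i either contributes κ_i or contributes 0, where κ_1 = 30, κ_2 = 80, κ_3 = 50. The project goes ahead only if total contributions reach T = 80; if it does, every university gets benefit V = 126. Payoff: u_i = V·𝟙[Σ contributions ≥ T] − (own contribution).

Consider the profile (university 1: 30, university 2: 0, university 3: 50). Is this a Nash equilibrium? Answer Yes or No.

Yes

Total = 80 ≥ 80: provided.
University 1 (pledges 30, payoff 96): dropping to 0 → total 50, payoff 0. No gain.
University 2 (pledges 0, payoff 126): pledging 80 → total 160, payoff 46. No gain.
University 3 (pledges 50, payoff 76): dropping to 0 → total 30, payoff 0. No gain.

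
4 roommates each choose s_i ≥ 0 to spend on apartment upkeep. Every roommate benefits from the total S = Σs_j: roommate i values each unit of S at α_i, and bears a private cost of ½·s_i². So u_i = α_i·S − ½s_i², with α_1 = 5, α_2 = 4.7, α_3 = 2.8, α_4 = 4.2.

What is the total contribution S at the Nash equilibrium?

Roommate i's FOC: ∂u_i/∂s_i = α_i − s_i = 0, so s_i* = α_i.
NE contributions = (5, 4.7, 2.8, 4.2); S = 16.7.

16.7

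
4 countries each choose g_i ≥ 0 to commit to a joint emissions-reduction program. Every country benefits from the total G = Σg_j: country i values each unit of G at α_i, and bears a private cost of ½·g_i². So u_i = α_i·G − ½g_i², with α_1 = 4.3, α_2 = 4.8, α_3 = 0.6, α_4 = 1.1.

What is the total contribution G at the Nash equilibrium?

10.8

Country i's FOC: ∂u_i/∂g_i = α_i − g_i = 0, so g_i* = α_i.
NE contributions = (4.3, 4.8, 0.6, 1.1); G = 10.8.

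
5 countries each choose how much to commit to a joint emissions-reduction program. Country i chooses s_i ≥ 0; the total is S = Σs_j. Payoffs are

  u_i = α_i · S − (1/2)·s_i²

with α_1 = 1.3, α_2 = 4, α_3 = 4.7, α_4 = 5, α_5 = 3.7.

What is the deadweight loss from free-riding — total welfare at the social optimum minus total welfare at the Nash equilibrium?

563.77

Country i's FOC: ∂u_i/∂s_i = α_i − s_i = 0, so s_i* = α_i.
NE contributions = (1.3, 4, 4.7, 5, 3.7); S = 18.7.
W^NE = (Σα)·S − ½Σα_i² = 18.7² − ½·78.47 = 310.455.
Planner sets s_i = Σα_j = 18.7 for every i, so S^SO = 5·18.7 = 93.5.
W^SO = (Σα)·S^SO − ½·5·(Σα)² = (5/2)·18.7² = 874.225.
Deadweight loss = W^SO − W^NE = 563.77.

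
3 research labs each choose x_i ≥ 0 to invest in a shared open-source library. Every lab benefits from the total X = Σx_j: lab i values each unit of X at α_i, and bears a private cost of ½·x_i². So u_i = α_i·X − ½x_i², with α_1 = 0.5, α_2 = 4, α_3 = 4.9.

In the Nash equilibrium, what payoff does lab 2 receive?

Lab i's FOC: ∂u_i/∂x_i = α_i − x_i = 0, so x_i* = α_i.
NE contributions = (0.5, 4, 4.9); X = 9.4.
u_2 = α_2·X − ½·(x_2)² = 4·9.4 − ½·4² = 29.6.

29.6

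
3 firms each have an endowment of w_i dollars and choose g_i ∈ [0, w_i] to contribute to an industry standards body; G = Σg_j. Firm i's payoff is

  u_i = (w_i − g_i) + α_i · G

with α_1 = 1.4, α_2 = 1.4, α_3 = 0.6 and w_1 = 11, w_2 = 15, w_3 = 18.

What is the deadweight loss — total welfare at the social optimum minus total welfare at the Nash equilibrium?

43.2

∂u_i/∂g_i = α_i − 1, so firm i contributes w_i if α_i > 1, else 0.
α_i > 1 for i ∈ {1, 2}; NE contributions (11, 15, 0), G = 26.
W^NE = Σw_i − G^NE + (Σα_i)·G^NE = 44 + 2.4·26 = 106.4.
Planner: ∂(Σu_j)/∂g_i = Σα_j − 1 = 2.4 > 0, so everyone contributes w_i; G^SO = 44, W^SO = 44 + 2.4·44 = 149.6.
Deadweight loss = 43.2.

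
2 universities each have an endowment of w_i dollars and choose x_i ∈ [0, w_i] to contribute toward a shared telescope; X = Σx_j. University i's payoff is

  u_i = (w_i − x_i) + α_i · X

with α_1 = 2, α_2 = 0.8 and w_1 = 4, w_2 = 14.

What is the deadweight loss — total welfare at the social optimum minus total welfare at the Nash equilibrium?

∂u_i/∂x_i = α_i − 1, so university i contributes w_i if α_i > 1, else 0.
α_i > 1 for i ∈ {1}; NE contributions (4, 0), X = 4.
W^NE = Σw_i − X^NE + (Σα_i)·X^NE = 18 + 1.8·4 = 25.2.
Planner: ∂(Σu_j)/∂x_i = Σα_j − 1 = 1.8 > 0, so everyone contributes w_i; X^SO = 18, W^SO = 18 + 1.8·18 = 50.4.
Deadweight loss = 25.2.

25.2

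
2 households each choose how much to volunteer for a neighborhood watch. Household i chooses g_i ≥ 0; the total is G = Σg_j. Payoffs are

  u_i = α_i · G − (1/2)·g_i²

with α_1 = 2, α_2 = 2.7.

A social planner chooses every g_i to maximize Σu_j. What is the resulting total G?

9.4

Planner FOC: ∂(Σu_j)/∂g_i = (Σα_j) − g_i = 0, so g_i^SO = Σα_j = 4.7 for every i; G^SO = 9.4.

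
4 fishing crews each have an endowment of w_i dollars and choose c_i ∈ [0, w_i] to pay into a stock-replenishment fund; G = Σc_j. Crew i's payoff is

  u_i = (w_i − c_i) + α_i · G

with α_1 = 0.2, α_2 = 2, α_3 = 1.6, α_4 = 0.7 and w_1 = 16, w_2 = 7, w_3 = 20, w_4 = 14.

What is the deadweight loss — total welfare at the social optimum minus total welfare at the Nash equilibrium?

105

∂u_i/∂c_i = α_i − 1, so crew i contributes w_i if α_i > 1, else 0.
α_i > 1 for i ∈ {2, 3}; NE contributions (0, 7, 20, 0), G = 27.
W^NE = Σw_i − G^NE + (Σα_i)·G^NE = 57 + 3.5·27 = 151.5.
Planner: ∂(Σu_j)/∂c_i = Σα_j − 1 = 3.5 > 0, so everyone contributes w_i; G^SO = 57, W^SO = 57 + 3.5·57 = 256.5.
Deadweight loss = 105.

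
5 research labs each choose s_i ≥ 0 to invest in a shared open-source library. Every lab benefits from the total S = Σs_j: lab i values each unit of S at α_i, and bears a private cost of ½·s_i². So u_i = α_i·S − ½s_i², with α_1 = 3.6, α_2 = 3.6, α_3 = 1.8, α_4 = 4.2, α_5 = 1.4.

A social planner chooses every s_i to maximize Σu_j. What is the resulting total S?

Planner FOC: ∂(Σu_j)/∂s_i = (Σα_j) − s_i = 0, so s_i^SO = Σα_j = 14.6 for every i; S^SO = 73.

73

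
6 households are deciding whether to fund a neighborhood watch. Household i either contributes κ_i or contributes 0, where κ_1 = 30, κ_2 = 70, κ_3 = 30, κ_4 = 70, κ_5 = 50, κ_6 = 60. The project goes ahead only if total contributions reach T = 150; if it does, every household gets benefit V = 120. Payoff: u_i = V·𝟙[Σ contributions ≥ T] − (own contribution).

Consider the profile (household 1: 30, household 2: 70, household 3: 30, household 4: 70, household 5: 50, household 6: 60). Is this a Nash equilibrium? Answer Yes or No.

No

Total = 310 ≥ 150: provided.
Household 1 (pledges 30, payoff 90): dropping to 0 → total 280, payoff 120. Profitable deviation.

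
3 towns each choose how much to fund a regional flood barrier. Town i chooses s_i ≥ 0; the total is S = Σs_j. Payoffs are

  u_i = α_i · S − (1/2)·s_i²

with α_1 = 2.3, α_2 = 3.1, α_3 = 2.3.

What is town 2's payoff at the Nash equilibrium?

Town i's FOC: ∂u_i/∂s_i = α_i − s_i = 0, so s_i* = α_i.
NE contributions = (2.3, 3.1, 2.3); S = 7.7.
u_2 = α_2·S − ½·(s_2)² = 3.1·7.7 − ½·3.1² = 19.065.

19.065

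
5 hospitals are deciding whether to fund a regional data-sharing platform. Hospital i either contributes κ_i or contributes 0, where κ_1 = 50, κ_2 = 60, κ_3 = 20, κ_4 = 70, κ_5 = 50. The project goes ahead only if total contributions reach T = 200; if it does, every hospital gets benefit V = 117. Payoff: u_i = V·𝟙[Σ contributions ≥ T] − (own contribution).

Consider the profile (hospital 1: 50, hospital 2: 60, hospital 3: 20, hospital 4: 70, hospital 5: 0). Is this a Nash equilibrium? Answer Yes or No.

Total = 200 ≥ 200: provided.
Hospital 1 (pledges 50, payoff 67): dropping to 0 → total 150, payoff 0. No gain.
Hospital 2 (pledges 60, payoff 57): dropping to 0 → total 140, payoff 0. No gain.
Hospital 3 (pledges 20, payoff 97): dropping to 0 → total 180, payoff 0. No gain.
Hospital 4 (pledges 70, payoff 47): dropping to 0 → total 130, payoff 0. No gain.
Hospital 5 (pledges 0, payoff 117): pledging 50 → total 250, payoff 67. No gain.

Yes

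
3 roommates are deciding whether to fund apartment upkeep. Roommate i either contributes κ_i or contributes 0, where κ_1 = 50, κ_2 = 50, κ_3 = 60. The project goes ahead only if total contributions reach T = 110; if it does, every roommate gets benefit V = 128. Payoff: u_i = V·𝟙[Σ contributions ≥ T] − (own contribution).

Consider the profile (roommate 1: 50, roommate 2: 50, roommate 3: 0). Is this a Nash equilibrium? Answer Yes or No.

No

Total = 100 < 110: not provided.
Roommate 1 (pledges 50, payoff -50): dropping to 0 → total 50, payoff 0. Profitable deviation.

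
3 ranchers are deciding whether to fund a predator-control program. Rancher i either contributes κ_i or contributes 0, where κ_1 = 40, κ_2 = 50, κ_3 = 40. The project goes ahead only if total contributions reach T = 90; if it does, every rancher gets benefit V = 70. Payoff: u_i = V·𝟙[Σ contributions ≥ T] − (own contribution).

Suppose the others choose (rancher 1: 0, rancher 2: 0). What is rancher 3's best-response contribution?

0

Others' total = 0. Even contributing 40 gives 40 < 90: no benefit either way.
Best response: 0.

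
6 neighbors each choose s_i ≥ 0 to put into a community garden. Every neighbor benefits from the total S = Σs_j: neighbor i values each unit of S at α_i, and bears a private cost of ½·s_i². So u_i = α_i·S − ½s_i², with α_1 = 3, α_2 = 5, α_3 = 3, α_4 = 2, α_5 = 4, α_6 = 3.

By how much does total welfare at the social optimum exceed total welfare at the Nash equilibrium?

836

Neighbor i's FOC: ∂u_i/∂s_i = α_i − s_i = 0, so s_i* = α_i.
NE contributions = (3, 5, 3, 2, 4, 3); S = 20.
W^NE = (Σα)·S − ½Σα_i² = 20² − ½·72 = 364.
Planner sets s_i = Σα_j = 20 for every i, so S^SO = 6·20 = 120.
W^SO = (Σα)·S^SO − ½·6·(Σα)² = (6/2)·20² = 1200.
Deadweight loss = W^SO − W^NE = 836.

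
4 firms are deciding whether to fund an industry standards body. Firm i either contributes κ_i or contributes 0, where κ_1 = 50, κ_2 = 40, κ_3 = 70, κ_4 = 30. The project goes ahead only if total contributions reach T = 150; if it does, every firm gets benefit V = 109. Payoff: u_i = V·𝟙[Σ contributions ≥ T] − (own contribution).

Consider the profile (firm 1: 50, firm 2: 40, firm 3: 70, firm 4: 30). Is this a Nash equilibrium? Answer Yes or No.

No

Total = 190 ≥ 150: provided.
Firm 1 (pledges 50, payoff 59): dropping to 0 → total 140, payoff 0. No gain.
Firm 2 (pledges 40, payoff 69): dropping to 0 → total 150, payoff 109. Profitable deviation.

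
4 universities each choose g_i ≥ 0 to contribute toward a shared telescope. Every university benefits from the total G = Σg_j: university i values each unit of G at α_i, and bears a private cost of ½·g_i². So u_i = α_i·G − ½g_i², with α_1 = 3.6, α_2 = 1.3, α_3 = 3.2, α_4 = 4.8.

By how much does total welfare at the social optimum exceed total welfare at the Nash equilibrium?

University i's FOC: ∂u_i/∂g_i = α_i − g_i = 0, so g_i* = α_i.
NE contributions = (3.6, 1.3, 3.2, 4.8); G = 12.9.
W^NE = (Σα)·G − ½Σα_i² = 12.9² − ½·47.93 = 142.445.
Planner sets g_i = Σα_j = 12.9 for every i, so G^SO = 4·12.9 = 51.6.
W^SO = (Σα)·G^SO − ½·4·(Σα)² = (4/2)·12.9² = 332.82.
Deadweight loss = W^SO − W^NE = 190.375.

190.375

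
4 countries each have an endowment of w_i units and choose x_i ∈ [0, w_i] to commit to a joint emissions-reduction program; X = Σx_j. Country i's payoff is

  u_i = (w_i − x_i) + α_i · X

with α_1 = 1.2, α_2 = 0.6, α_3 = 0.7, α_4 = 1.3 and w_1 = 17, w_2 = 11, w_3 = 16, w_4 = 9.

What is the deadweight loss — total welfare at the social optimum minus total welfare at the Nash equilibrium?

75.6

∂u_i/∂x_i = α_i − 1, so country i contributes w_i if α_i > 1, else 0.
α_i > 1 for i ∈ {1, 4}; NE contributions (17, 0, 0, 9), X = 26.
W^NE = Σw_i − X^NE + (Σα_i)·X^NE = 53 + 2.8·26 = 125.8.
Planner: ∂(Σu_j)/∂x_i = Σα_j − 1 = 2.8 > 0, so everyone contributes w_i; X^SO = 53, W^SO = 53 + 2.8·53 = 201.4.
Deadweight loss = 75.6.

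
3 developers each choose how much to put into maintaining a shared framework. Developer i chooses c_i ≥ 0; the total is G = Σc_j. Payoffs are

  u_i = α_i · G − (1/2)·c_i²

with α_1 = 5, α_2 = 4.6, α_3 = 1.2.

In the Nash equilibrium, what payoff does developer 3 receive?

Developer i's FOC: ∂u_i/∂c_i = α_i − c_i = 0, so c_i* = α_i.
NE contributions = (5, 4.6, 1.2); G = 10.8.
u_3 = α_3·G − ½·(c_3)² = 1.2·10.8 − ½·1.2² = 12.24.

12.24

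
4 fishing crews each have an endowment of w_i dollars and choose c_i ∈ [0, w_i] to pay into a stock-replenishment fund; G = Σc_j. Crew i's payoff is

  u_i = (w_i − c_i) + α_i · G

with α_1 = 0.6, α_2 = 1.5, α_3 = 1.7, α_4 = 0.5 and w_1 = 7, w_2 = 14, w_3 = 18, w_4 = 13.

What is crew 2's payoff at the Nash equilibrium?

48

∂u_i/∂c_i = α_i − 1, so crew i contributes w_i if α_i > 1, else 0.
α_i > 1 for i ∈ {2, 3}; NE contributions (0, 14, 18, 0), G = 32.
u_2 = (14 − 14) + 1.5·32 = 48.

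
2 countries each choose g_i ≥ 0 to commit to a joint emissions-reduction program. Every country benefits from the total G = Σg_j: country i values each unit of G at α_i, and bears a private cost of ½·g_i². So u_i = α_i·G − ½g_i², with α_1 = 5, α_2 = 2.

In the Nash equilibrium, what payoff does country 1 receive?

22.5

Country i's FOC: ∂u_i/∂g_i = α_i − g_i = 0, so g_i* = α_i.
NE contributions = (5, 2); G = 7.
u_1 = α_1·G − ½·(g_1)² = 5·7 − ½·5² = 22.5.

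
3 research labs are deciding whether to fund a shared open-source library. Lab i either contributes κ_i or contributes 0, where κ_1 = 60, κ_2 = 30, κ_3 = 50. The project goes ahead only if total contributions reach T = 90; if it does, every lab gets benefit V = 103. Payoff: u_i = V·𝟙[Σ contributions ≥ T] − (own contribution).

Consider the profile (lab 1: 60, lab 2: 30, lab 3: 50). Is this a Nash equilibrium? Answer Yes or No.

No

Total = 140 ≥ 90: provided.
Lab 1 (pledges 60, payoff 43): dropping to 0 → total 80, payoff 0. No gain.
Lab 2 (pledges 30, payoff 73): dropping to 0 → total 110, payoff 103. Profitable deviation.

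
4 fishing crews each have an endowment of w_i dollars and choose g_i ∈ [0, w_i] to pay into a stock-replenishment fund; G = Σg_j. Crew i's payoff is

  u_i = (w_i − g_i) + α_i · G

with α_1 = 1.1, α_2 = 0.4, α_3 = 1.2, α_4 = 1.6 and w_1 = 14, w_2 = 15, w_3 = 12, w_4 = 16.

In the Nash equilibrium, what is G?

42

∂u_i/∂g_i = α_i − 1, so crew i contributes w_i if α_i > 1, else 0.
α_i > 1 for i ∈ {1, 3, 4}; NE contributions (14, 0, 12, 16), G = 42.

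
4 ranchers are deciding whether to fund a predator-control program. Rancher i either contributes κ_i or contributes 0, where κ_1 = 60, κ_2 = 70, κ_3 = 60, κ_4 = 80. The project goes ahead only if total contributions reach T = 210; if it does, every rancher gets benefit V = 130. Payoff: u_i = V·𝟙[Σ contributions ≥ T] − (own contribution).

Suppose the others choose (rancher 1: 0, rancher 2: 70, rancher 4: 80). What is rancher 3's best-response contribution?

Others' total = 150. Contributing 60 brings total to 210 ≥ 210: gain V − κ_3 = 70.
Best response: 60.

60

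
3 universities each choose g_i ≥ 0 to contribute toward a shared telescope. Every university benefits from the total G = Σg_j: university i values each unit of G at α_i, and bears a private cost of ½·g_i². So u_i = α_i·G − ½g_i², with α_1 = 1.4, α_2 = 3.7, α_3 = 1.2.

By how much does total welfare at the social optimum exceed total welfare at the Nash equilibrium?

University i's FOC: ∂u_i/∂g_i = α_i − g_i = 0, so g_i* = α_i.
NE contributions = (1.4, 3.7, 1.2); G = 6.3.
W^NE = (Σα)·G − ½Σα_i² = 6.3² − ½·17.09 = 31.145.
Planner sets g_i = Σα_j = 6.3 for every i, so G^SO = 3·6.3 = 18.9.
W^SO = (Σα)·G^SO − ½·3·(Σα)² = (3/2)·6.3² = 59.535.
Deadweight loss = W^SO − W^NE = 28.39.

28.39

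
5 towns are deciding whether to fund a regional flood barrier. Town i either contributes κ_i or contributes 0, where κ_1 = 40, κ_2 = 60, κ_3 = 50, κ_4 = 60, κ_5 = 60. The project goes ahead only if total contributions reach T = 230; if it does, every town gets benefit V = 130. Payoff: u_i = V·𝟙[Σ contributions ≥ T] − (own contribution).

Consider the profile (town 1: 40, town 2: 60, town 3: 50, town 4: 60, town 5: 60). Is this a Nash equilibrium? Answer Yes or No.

Total = 270 ≥ 230: provided.
Town 1 (pledges 40, payoff 90): dropping to 0 → total 230, payoff 130. Profitable deviation.

No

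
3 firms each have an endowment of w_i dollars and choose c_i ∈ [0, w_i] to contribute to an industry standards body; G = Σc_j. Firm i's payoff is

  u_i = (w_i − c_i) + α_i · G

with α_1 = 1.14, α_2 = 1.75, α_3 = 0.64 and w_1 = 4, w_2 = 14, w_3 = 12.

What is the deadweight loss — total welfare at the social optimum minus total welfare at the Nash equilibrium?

30.36

∂u_i/∂c_i = α_i − 1, so firm i contributes w_i if α_i > 1, else 0.
α_i > 1 for i ∈ {1, 2}; NE contributions (4, 14, 0), G = 18.
W^NE = Σw_i − G^NE + (Σα_i)·G^NE = 30 + 2.53·18 = 75.54.
Planner: ∂(Σu_j)/∂c_i = Σα_j − 1 = 2.53 > 0, so everyone contributes w_i; G^SO = 30, W^SO = 30 + 2.53·30 = 105.9.
Deadweight loss = 30.36.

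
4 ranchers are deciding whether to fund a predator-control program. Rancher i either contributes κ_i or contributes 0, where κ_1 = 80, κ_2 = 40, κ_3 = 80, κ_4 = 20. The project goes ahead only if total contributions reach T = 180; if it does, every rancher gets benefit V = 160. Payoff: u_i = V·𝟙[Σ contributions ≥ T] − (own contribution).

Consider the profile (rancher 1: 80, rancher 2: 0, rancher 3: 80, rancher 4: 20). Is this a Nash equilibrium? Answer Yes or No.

Total = 180 ≥ 180: provided.
Rancher 1 (pledges 80, payoff 80): dropping to 0 → total 100, payoff 0. No gain.
Rancher 2 (pledges 0, payoff 160): pledging 40 → total 220, payoff 120. No gain.
Rancher 3 (pledges 80, payoff 80): dropping to 0 → total 100, payoff 0. No gain.
Rancher 4 (pledges 20, payoff 140): dropping to 0 → total 160, payoff 0. No gain.

Yes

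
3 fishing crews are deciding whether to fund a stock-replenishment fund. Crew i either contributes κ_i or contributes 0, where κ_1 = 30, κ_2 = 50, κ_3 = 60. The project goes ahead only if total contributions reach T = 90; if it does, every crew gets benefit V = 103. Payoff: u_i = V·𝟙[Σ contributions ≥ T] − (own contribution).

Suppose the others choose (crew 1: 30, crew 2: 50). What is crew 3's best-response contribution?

60

Others' total = 80. Contributing 60 brings total to 140 ≥ 90: gain V − κ_3 = 43.
Best response: 60.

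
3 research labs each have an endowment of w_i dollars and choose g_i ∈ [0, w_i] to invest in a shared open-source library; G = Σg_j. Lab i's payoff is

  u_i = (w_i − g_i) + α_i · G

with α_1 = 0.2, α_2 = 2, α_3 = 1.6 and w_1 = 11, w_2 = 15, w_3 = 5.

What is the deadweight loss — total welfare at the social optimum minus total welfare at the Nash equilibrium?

∂u_i/∂g_i = α_i − 1, so lab i contributes w_i if α_i > 1, else 0.
α_i > 1 for i ∈ {2, 3}; NE contributions (0, 15, 5), G = 20.
W^NE = Σw_i − G^NE + (Σα_i)·G^NE = 31 + 2.8·20 = 87.
Planner: ∂(Σu_j)/∂g_i = Σα_j − 1 = 2.8 > 0, so everyone contributes w_i; G^SO = 31, W^SO = 31 + 2.8·31 = 117.8.
Deadweight loss = 30.8.

30.8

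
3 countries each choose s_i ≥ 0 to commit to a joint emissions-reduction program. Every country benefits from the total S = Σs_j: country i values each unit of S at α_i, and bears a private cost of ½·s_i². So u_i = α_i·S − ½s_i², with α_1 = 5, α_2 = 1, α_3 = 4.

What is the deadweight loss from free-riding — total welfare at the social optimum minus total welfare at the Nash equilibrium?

Country i's FOC: ∂u_i/∂s_i = α_i − s_i = 0, so s_i* = α_i.
NE contributions = (5, 1, 4); S = 10.
W^NE = (Σα)·S − ½Σα_i² = 10² − ½·42 = 79.
Planner sets s_i = Σα_j = 10 for every i, so S^SO = 3·10 = 30.
W^SO = (Σα)·S^SO − ½·3·(Σα)² = (3/2)·10² = 150.
Deadweight loss = W^SO − W^NE = 71.

71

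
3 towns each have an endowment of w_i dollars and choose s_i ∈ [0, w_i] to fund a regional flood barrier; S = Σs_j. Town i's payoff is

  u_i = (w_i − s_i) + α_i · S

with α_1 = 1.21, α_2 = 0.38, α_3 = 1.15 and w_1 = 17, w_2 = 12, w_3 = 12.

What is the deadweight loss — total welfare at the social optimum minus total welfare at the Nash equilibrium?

∂u_i/∂s_i = α_i − 1, so town i contributes w_i if α_i > 1, else 0.
α_i > 1 for i ∈ {1, 3}; NE contributions (17, 0, 12), S = 29.
W^NE = Σw_i − S^NE + (Σα_i)·S^NE = 41 + 1.74·29 = 91.46.
Planner: ∂(Σu_j)/∂s_i = Σα_j − 1 = 1.74 > 0, so everyone contributes w_i; S^SO = 41, W^SO = 41 + 1.74·41 = 112.34.
Deadweight loss = 20.88.

20.88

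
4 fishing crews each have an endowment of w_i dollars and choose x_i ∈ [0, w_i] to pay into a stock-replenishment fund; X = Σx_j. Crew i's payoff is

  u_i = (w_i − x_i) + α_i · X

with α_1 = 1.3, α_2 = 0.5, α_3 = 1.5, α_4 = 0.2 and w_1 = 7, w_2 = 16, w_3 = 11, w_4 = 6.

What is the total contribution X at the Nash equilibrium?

18

∂u_i/∂x_i = α_i − 1, so crew i contributes w_i if α_i > 1, else 0.
α_i > 1 for i ∈ {1, 3}; NE contributions (7, 0, 11, 0), X = 18.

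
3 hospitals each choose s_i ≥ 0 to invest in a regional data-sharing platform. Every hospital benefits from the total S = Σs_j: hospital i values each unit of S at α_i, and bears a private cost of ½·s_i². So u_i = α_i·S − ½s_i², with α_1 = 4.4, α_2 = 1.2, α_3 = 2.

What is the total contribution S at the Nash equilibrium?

7.6

Hospital i's FOC: ∂u_i/∂s_i = α_i − s_i = 0, so s_i* = α_i.
NE contributions = (4.4, 1.2, 2); S = 7.6.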